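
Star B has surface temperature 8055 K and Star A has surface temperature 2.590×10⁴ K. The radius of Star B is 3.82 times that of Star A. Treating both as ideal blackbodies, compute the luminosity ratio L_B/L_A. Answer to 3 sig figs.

L_B/L_A ≈ 0.137

L ∝ R²T⁴, so L_B/L_A = (R_B/R_A)²(T_B/T_A)⁴ = (3.82)² × (8055/2.590×10⁴)⁴ = 14.5924 × 9.35542×10⁻³ = 0.137.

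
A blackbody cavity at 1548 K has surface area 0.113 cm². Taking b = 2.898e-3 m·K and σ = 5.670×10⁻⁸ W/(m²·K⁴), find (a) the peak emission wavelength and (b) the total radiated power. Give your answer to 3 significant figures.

λ_max ≈ 1.87 μm; P ≈ 3.68 W

(a) λ_max = b/T = 2.898×10⁻³/1548 = 1.872×10⁻⁶ m = 1.87 μm.
Area A = 0.113 cm² = 1.13×10⁻⁵ m².
(b) P = σAT⁴ = 5.670×10⁻⁸×1.13×10⁻⁵×(1548)⁴ = 3.68 W.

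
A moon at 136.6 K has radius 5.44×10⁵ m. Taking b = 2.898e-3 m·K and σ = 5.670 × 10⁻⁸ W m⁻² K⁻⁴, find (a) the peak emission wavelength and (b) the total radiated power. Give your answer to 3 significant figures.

(a) λ_max = b/T = 2.898×10⁻³/136.6 = 2.122×10⁻⁵ m = 21.2 μm.
Surface area A = 4πR² = 4π(5.44×10⁵ m)² = 3.71884×10¹² m².
(b) P = σAT⁴ = 5.670×10⁻⁸×3.71884×10¹²×(136.6)⁴ = 7.34×10¹³ W.

λ_max ≈ 21.2 μm; P ≈ 7.34×10¹³ W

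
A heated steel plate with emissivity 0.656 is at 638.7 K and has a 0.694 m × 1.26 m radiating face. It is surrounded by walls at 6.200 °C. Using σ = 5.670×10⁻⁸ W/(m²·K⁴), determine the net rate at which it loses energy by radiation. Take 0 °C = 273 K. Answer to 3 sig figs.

Net loss ≈ 5.21×10³ W

Surroundings: T = 6.200 °C + 273 = 279.200 K.
Area A = 0.694 × 1.26 = 0.87444 m².
Net radiated power P_net = εσA(T⁴ − T₀⁴) = 0.656×5.670×10⁻⁸×0.87444×(638.7⁴ − 279.200⁴).
T⁴ − T₀⁴ = 1.66413×10¹¹ − 6.07661×10⁹ = 1.60336×10¹¹ K⁴, so P_net = 5.21×10³ W.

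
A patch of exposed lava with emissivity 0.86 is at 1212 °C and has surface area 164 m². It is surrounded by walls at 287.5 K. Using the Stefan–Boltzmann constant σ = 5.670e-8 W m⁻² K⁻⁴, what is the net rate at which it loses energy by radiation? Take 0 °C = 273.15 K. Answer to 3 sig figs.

Net loss ≈ 3.89×10⁷ W

T = 1212 °C + 273.15 = 1485.15 K.
Area A = 164 m².
Net radiated power P_net = εσA(T⁴ − T₀⁴) = 0.86×5.670×10⁻⁸×164×(1485.15⁴ − 287.5⁴).
T⁴ − T₀⁴ = 4.86498×10¹² − 6.83206×10⁹ = 4.85815×10¹² K⁴, so P_net = 3.89×10⁷ W.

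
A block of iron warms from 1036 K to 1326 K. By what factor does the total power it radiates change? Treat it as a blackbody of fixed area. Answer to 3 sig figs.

P ∝ T⁴, so P₂/P₁ = (T₂/T₁)⁴ = (1326/1036)⁴ = (1.27992)⁴ = 2.68.

P₂/P₁ ≈ 2.68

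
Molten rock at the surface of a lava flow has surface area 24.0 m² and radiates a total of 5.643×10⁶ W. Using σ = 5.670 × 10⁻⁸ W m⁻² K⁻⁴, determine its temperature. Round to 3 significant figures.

T ≈ 1.43×10³ K

Area A = 24.0 m².
P = σAT⁴ ⇒ T = (P/(σA))^(1/4) = (5.643×10⁶/(5.670×10⁻⁸×24.0))^(1/4) = 1.43×10³ K.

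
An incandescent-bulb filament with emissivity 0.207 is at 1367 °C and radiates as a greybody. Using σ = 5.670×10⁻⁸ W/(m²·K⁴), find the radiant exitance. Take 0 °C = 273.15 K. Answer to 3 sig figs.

T = 1367 °C + 273.15 = 1640.15 K.
Stefan–Boltzmann: I = εσT⁴ = 0.207 × 5.670×10⁻⁸ × (1640.15)⁴ = 8.49×10⁴ W/m².

I ≈ 8.49×10⁴ W/m²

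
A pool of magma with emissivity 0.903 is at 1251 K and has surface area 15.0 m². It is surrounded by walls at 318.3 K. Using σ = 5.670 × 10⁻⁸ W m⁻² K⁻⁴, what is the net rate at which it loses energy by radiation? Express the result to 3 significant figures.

Area A = 15.0 m².
Net radiated power P_net = εσA(T⁴ − T₀⁴) = 0.903×5.670×10⁻⁸×15.0×(1251⁴ − 318.3⁴).
T⁴ − T₀⁴ = 2.44923×10¹² − 1.02647×10¹⁰ = 2.43897×10¹² K⁴, so P_net = 1.87×10⁶ W.

Net loss ≈ 1.87×10⁶ W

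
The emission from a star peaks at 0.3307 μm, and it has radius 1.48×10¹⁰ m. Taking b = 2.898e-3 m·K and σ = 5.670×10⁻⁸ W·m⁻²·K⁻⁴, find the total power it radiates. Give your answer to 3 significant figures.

P ≈ 9.20×10²⁹ W

Wien's law: T = b/λ_max = 2.898×10⁻³/3.307×10⁻⁷ = 8763.23 K.
Surface area A = 4πR² = 4π(1.48×10¹⁰ m)² = 2.75254×10²¹ m².
Then P = σAT⁴ = 5.670×10⁻⁸×2.75254×10²¹×(8763.23)⁴ = 9.20×10²⁹ W.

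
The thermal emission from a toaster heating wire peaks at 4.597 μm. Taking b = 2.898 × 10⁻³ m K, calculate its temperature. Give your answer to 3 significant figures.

Wien's law gives T = b/λ_max = (2.898×10⁻³ m·K)/(4.597×10⁻⁶ m) = 630 K.

T ≈ 630 K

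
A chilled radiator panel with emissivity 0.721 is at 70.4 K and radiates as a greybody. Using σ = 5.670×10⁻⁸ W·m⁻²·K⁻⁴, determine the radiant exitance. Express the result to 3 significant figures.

Stefan–Boltzmann: I = εσT⁴ = 0.721 × 5.670×10⁻⁸ × (70.4)⁴ = 1.00 W/m².

I ≈ 1.00 W/m²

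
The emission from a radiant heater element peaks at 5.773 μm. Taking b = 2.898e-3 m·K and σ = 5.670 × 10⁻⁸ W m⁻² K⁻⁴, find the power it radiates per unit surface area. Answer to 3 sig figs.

I ≈ 3.60×10³ W/m²

Wien's law: T = b/λ_max = 2.898×10⁻³/5.773×10⁻⁶ = 501.992 K.
Then I = σT⁴ = 5.670×10⁻⁸×(501.992)⁴ = 3.60×10³ W/m².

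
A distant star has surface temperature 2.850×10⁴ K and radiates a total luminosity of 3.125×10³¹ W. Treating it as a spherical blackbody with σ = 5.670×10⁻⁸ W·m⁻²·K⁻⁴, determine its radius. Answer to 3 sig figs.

R ≈ 8.15×10⁹ m

L = 4πR²σT⁴ ⇒ R = √(L/(4πσT⁴)).
σT⁴ = 3.74078×10¹⁰ W/m², so R = √(3.125×10³¹/(4π×3.74078×10¹⁰)) = 8.15×10⁹ m.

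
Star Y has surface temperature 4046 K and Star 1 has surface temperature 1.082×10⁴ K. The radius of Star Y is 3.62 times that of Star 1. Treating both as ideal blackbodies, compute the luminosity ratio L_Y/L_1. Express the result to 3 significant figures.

L_Y/L_1 ≈ 0.256

L ∝ R²T⁴, so L_Y/L_1 = (R_Y/R_1)²(T_Y/T_1)⁴ = (3.62)² × (4046/1.082×10⁴)⁴ = 13.1044 × 0.0195521 = 0.256.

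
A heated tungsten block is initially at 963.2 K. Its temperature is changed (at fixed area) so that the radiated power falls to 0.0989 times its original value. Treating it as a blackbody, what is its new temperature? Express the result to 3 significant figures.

P ∝ T⁴, so T₂/T₁ = (P₂/P₁)^(1/4) = (0.0989)^(1/4) = 0.560788.
T₂ = 963.2 × 0.560788 = 540 K.

T₂ ≈ 540 K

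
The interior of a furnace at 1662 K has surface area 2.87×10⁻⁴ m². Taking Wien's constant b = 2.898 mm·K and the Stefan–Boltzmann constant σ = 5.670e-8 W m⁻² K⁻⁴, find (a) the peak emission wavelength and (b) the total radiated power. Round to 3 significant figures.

(a) λ_max = b/T = 2.898×10⁻³/1662 = 1.744×10⁻⁶ m = 1.74×10³ nm.
Area A = 2.87×10⁻⁴ m².
(b) P = σAT⁴ = 5.670×10⁻⁸×2.87×10⁻⁴×(1662)⁴ = 124 W.

λ_max ≈ 1.74×10³ nm; P ≈ 124 W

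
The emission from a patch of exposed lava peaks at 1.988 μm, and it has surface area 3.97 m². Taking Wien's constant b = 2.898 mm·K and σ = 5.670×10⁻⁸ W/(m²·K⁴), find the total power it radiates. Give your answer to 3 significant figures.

Wien's law: T = b/λ_max = 2.898×10⁻³/1.988×10⁻⁶ = 1457.75 K.
Area A = 3.97 m².
Then P = σAT⁴ = 5.670×10⁻⁸×3.97×(1457.75)⁴ = 1.02×10⁶ W.

P ≈ 1.02×10⁶ W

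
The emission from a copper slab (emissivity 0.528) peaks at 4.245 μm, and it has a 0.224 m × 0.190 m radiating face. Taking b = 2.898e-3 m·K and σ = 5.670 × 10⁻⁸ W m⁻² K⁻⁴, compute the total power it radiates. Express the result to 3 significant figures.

Wien's law: T = b/λ_max = 2.898×10⁻³/4.245×10⁻⁶ = 682.686 K.
Area A = 0.224 × 0.190 = 0.04256 m².
Then P = εσAT⁴ = 0.528×5.670×10⁻⁸×0.04256×(682.686)⁴ = 277 W.

P ≈ 277 W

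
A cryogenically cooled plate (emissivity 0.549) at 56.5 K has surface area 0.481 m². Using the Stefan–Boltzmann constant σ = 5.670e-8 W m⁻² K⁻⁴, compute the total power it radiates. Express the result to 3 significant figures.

P ≈ 0.153 W

Area A = 0.481 m².
P = εσAT⁴ = 0.549 × 5.670×10⁻⁸ × 0.481 × (56.5)⁴ = 0.153 W.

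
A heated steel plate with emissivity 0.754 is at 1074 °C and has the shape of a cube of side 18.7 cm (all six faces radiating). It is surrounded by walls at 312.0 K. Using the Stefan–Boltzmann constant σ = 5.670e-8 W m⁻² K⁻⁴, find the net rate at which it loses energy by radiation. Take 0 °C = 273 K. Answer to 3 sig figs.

Net loss ≈ 2.94×10⁴ W

T = 1074 °C + 273 = 1347 K.
Area A = 6s² = 6×(0.187 m)² = 0.209814 m².
Net radiated power P_net = εσA(T⁴ − T₀⁴) = 0.754×5.670×10⁻⁸×0.209814×(1347⁴ − 312.0⁴).
T⁴ − T₀⁴ = 3.29208×10¹² − 9.47585×10⁹ = 3.28260×10¹² K⁴, so P_net = 2.94×10⁴ W.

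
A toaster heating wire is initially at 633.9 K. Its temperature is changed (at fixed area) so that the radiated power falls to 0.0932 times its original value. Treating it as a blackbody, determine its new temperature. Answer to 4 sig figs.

P ∝ T⁴, so T₂/T₁ = (P₂/P₁)^(1/4) = (0.0932)^(1/4) = 0.552528.
T₂ = 633.9 × 0.552528 = 350.2 K.

T₂ ≈ 350.2 K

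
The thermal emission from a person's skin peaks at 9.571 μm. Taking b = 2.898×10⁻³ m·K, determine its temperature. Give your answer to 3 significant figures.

Wien's law gives T = b/λ_max = (2.898×10⁻³ m·K)/(9.571×10⁻⁶ m) = 303 K.

T ≈ 303 K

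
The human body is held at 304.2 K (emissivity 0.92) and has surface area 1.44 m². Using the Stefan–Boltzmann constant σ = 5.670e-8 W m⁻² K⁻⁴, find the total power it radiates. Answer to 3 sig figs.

P ≈ 643 W

Area A = 1.44 m².
P = εσAT⁴ = 0.92 × 5.670×10⁻⁸ × 1.44 × (304.2)⁴ = 643 W.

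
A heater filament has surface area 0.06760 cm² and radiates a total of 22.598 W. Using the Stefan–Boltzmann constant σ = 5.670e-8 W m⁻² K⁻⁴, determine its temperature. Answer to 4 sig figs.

Area A = 0.06760 cm² = 6.760×10⁻⁶ m².
P = σAT⁴ ⇒ T = (P/(σA))^(1/4) = (22.598/(5.670×10⁻⁸×6.760×10⁻⁶))^(1/4) = 2771 K.

T ≈ 2771 K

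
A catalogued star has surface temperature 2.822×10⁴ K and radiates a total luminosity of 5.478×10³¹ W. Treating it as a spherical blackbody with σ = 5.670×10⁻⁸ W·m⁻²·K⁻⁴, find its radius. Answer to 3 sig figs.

R ≈ 1.10×10¹⁰ m

L = 4πR²σT⁴ ⇒ R = √(L/(4πσT⁴)).
σT⁴ = 3.59593×10¹⁰ W/m², so R = √(5.478×10³¹/(4π×3.59593×10¹⁰)) = 1.10×10¹⁰ m.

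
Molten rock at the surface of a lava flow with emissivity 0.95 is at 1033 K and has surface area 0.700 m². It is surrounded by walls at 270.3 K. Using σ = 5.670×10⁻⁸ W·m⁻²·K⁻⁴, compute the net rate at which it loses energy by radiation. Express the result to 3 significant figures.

Area A = 0.700 m².
Net radiated power P_net = εσA(T⁴ − T₀⁴) = 0.95×5.670×10⁻⁸×0.700×(1033⁴ − 270.3⁴).
T⁴ − T₀⁴ = 1.13868×10¹² − 5.33807×10⁹ = 1.13334×10¹² K⁴, so P_net = 4.27×10⁴ W.

Net loss ≈ 4.27×10⁴ W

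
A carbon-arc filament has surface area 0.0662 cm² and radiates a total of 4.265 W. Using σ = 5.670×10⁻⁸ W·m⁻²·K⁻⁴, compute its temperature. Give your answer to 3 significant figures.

T ≈ 1.84×10³ K

Area A = 0.0662 cm² = 6.62×10⁻⁶ m².
P = σAT⁴ ⇒ T = (P/(σA))^(1/4) = (4.265/(5.670×10⁻⁸×6.62×10⁻⁶))^(1/4) = 1.84×10³ K.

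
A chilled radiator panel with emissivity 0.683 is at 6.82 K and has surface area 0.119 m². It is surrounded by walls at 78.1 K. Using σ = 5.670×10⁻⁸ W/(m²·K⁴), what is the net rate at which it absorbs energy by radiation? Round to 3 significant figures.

Net gain ≈ 0.171 W

Area A = 0.119 m².
Net radiated power P_net = εσA(T⁴ − T₀⁴) = 0.683×5.670×10⁻⁸×0.119×(6.82⁴ − 78.1⁴).
T⁴ − T₀⁴ = 2163.40 − 3.72052×10⁷ = -3.72030×10⁷ K⁴, so P_net = -0.171 W — negative, meaning a net gain of 0.171 W.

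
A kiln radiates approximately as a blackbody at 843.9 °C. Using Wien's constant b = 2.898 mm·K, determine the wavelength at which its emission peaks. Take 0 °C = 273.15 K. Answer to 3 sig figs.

T = 843.9 °C + 273.15 = 1117.05 K.
Wien's displacement law: λ_max = b/T = (2.898×10⁻³ m·K)/(1117.05 K) = 2.594×10⁻⁶ m.
That is 2.59×10³ nm, in the infrared range.

λ_max ≈ 2.59×10³ nm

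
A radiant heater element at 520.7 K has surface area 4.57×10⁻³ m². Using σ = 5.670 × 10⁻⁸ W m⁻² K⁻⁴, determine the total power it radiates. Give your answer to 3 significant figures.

P ≈ 19.0 W

Area A = 4.57×10⁻³ m².
P = σAT⁴ = 5.670×10⁻⁸ × 4.57×10⁻³ × (520.7)⁴ = 19.0 W.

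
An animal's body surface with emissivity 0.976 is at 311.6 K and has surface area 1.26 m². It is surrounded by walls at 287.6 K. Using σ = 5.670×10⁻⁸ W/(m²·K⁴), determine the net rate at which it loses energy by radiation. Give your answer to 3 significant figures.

Area A = 1.26 m².
Net radiated power P_net = εσA(T⁴ − T₀⁴) = 0.976×5.670×10⁻⁸×1.26×(311.6⁴ − 287.6⁴).
T⁴ − T₀⁴ = 9.42735×10⁹ − 6.84157×10⁹ = 2.58578×10⁹ K⁴, so P_net = 180 W.

Net loss ≈ 180 W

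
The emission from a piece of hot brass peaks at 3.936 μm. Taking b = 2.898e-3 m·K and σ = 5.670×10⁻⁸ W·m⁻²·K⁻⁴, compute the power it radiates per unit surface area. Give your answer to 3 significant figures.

I ≈ 1.67×10⁴ W/m²

Wien's law: T = b/λ_max = 2.898×10⁻³/3.936×10⁻⁶ = 736.280 K.
Then I = σT⁴ = 5.670×10⁻⁸×(736.280)⁴ = 1.67×10⁴ W/m².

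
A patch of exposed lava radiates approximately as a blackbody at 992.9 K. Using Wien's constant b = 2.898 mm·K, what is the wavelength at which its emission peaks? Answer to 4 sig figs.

Wien's displacement law: λ_max = b/T = (2.898×10⁻³ m·K)/(992.9 K) = 2.9187×10⁻⁶ m.
That is 2.919 μm, in the infrared range.

λ_max ≈ 2.919 μm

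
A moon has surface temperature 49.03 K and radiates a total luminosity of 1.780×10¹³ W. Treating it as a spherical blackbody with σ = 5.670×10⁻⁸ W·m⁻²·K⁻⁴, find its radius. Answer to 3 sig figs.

L = 4πR²σT⁴ ⇒ R = √(L/(4πσT⁴)).
σT⁴ = 0.327665 W/m², so R = √(1.780×10¹³/(4π×0.327665)) = 2.08×10⁶ m.

R ≈ 2.08×10⁶ m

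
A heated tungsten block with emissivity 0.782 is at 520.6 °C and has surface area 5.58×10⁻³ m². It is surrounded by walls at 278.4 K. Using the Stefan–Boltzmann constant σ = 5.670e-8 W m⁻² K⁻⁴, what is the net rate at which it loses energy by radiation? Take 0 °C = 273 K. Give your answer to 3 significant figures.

T = 520.6 °C + 273 = 793.6 K.
Area A = 5.58×10⁻³ m².
Net radiated power P_net = εσA(T⁴ − T₀⁴) = 0.782×5.670×10⁻⁸×5.58×10⁻³×(793.6⁴ − 278.4⁴).
T⁴ − T₀⁴ = 3.96649×10¹¹ − 6.00727×10⁹ = 3.90642×10¹¹ K⁴, so P_net = 96.7 W.

Net loss ≈ 96.7 W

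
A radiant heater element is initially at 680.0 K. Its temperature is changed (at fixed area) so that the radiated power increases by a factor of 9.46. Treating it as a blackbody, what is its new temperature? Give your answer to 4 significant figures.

P ∝ T⁴, so T₂/T₁ = (P₂/P₁)^(1/4) = (9.46)^(1/4) = 1.75377.
T₂ = 680.0 × 1.75377 = 1193 K.

T₂ ≈ 1193 K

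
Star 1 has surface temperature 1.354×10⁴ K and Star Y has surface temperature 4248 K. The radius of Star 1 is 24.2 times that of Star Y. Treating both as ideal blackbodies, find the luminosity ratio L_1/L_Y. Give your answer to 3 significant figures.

L_1/L_Y ≈ 6.04×10⁴

L ∝ R²T⁴, so L_1/L_Y = (R_1/R_Y)²(T_1/T_Y)⁴ = (24.2)² × (1.354×10⁴/4248)⁴ = 585.64 × 103.214 = 6.04×10⁴.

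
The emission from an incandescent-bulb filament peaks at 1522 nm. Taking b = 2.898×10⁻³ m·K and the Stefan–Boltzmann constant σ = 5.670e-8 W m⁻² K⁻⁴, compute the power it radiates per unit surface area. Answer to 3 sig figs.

Wien's law: T = b/λ_max = 2.898×10⁻³/1.522×10⁻⁶ = 1904.07 K.
Then I = σT⁴ = 5.670×10⁻⁸×(1904.07)⁴ = 7.45×10⁵ W/m².

I ≈ 7.45×10⁵ W/m²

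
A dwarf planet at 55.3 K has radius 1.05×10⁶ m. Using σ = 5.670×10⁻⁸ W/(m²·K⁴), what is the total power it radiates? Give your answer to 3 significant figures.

P ≈ 7.35×10¹² W

Surface area A = 4πR² = 4π(1.05×10⁶ m)² = 1.38544×10¹³ m².
P = σAT⁴ = 5.670×10⁻⁸ × 1.38544×10¹³ × (55.3)⁴ = 7.35×10¹² W.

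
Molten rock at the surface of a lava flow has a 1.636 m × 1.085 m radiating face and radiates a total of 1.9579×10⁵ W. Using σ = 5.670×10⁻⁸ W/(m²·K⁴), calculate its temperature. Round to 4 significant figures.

T ≈ 1181 K

Area A = 1.636 × 1.085 = 1.77506 m².
P = σAT⁴ ⇒ T = (P/(σA))^(1/4) = (1.9579×10⁵/(5.670×10⁻⁸×1.77506))^(1/4) = 1181 K.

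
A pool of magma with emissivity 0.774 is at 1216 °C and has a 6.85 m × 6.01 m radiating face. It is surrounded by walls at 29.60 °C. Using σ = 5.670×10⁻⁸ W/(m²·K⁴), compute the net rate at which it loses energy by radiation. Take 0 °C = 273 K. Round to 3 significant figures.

T = 1216 °C + 273 = 1489 K.
Surroundings: T = 29.60 °C + 273 = 302.60 K.
Area A = 6.85 × 6.01 = 41.1685 m².
Net radiated power P_net = εσA(T⁴ − T₀⁴) = 0.774×5.670×10⁻⁸×41.1685×(1489⁴ − 302.60⁴).
T⁴ − T₀⁴ = 4.91563×10¹² − 8.38447×10⁹ = 4.90725×10¹² K⁴, so P_net = 8.87×10⁶ W.

Net loss ≈ 8.87×10⁶ W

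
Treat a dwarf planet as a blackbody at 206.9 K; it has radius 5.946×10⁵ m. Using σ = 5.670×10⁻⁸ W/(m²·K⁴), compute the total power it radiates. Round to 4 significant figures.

Surface area A = 4πR² = 4π(5.946×10⁵ m)² = 4.44283×10¹² m².
P = σAT⁴ = 5.670×10⁻⁸ × 4.44283×10¹² × (206.9)⁴ = 4.616×10¹⁴ W.

P ≈ 4.616×10¹⁴ W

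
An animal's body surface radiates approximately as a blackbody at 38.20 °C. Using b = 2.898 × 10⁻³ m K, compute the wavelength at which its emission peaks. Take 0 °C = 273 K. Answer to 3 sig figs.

λ_max ≈ 9.31 μm

T = 38.20 °C + 273 = 311.20 K.
Wien's displacement law: λ_max = b/T = (2.898×10⁻³ m·K)/(311.20 K) = 9.312×10⁻⁶ m.
That is 9.31 μm, in the infrared range.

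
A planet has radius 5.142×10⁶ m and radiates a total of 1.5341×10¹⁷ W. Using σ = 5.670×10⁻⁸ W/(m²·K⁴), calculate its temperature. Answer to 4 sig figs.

T ≈ 300.4 K

Surface area A = 4πR² = 4π(5.142×10⁶ m)² = 3.32257×10¹⁴ m².
P = σAT⁴ ⇒ T = (P/(σA))^(1/4) = (1.5341×10¹⁷/(5.670×10⁻⁸×3.32257×10¹⁴))^(1/4) = 300.4 K.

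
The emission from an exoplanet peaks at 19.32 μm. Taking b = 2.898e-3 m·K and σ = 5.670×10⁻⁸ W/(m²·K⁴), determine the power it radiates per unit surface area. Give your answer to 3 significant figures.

I ≈ 28.7 W/m²

Wien's law: T = b/λ_max = 2.898×10⁻³/1.932×10⁻⁵ = 150.000 K.
Then I = σT⁴ = 5.670×10⁻⁸×(150.000)⁴ = 28.7 W/m².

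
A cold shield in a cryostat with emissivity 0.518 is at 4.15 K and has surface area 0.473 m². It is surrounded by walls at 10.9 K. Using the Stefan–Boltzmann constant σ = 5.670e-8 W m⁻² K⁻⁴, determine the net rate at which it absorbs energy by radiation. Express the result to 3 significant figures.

Net gain ≈ 1.92×10⁻⁴ W

Area A = 0.473 m².
Net radiated power P_net = εσA(T⁴ − T₀⁴) = 0.518×5.670×10⁻⁸×0.473×(4.15⁴ − 10.9⁴).
T⁴ − T₀⁴ = 296.615 − 14115.8 = -13819.2 K⁴, so P_net = -1.92×10⁻⁴ W — negative, meaning a net gain of 1.92×10⁻⁴ W.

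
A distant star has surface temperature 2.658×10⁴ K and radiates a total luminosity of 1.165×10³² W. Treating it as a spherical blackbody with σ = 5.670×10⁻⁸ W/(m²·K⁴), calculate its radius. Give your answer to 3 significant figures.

L = 4πR²σT⁴ ⇒ R = √(L/(4πσT⁴)).
σT⁴ = 2.83011×10¹⁰ W/m², so R = √(1.165×10³²/(4π×2.83011×10¹⁰)) = 1.81×10¹⁰ m.

R ≈ 1.81×10¹⁰ m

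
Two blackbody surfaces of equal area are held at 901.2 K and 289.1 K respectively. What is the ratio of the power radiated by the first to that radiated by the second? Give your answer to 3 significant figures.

With equal areas, P₁/P₂ = (T₁/T₂)⁴ = (901.2/289.1)⁴ = 94.4.

P₁/P₂ ≈ 94.4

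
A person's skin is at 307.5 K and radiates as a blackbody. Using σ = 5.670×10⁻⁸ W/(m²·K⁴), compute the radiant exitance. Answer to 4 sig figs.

Stefan–Boltzmann: I = σT⁴ = 5.670×10⁻⁸ × (307.5)⁴ = 506.9 W/m².

I ≈ 506.9 W/m²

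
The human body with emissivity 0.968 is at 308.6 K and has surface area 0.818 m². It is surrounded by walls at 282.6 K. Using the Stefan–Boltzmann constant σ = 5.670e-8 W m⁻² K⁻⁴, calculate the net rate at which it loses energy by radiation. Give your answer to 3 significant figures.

Net loss ≈ 121 W

Area A = 0.818 m².
Net radiated power P_net = εσA(T⁴ − T₀⁴) = 0.968×5.670×10⁻⁸×0.818×(308.6⁴ − 282.6⁴).
T⁴ − T₀⁴ = 9.06951×10⁹ − 6.37806×10⁹ = 2.69145×10⁹ K⁴, so P_net = 121 W.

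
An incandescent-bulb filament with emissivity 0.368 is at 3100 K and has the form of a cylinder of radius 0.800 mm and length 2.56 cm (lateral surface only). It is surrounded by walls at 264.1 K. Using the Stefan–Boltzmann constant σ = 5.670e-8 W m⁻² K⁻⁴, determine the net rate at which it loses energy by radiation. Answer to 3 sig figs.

Net loss ≈ 248 W

Lateral area A = 2πrL = 2π×8.00×10⁻⁴×0.0256 = 1.28680×10⁻⁴ m².
Net radiated power P_net = εσA(T⁴ − T₀⁴) = 0.368×5.670×10⁻⁸×1.28680×10⁻⁴×(3100⁴ − 264.1⁴).
T⁴ − T₀⁴ = 9.23521×10¹³ − 4.86490×10⁹ = 9.23472×10¹³ K⁴, so P_net = 248 W.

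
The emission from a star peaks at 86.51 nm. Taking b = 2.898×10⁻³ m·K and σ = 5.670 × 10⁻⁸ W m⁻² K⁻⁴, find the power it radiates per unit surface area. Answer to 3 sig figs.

Wien's law: T = b/λ_max = 2.898×10⁻³/8.651×10⁻⁸ = 33499.0 K.
Then I = σT⁴ = 5.670×10⁻⁸×(33499.0)⁴ = 7.14×10¹⁰ W/m².

I ≈ 7.14×10¹⁰ W/m²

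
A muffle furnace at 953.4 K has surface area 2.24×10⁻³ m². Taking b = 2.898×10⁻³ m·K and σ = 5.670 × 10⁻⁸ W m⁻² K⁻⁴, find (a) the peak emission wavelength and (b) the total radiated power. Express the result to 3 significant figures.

λ_max ≈ 3.04 μm; P ≈ 105 W

(a) λ_max = b/T = 2.898×10⁻³/953.4 = 3.040×10⁻⁶ m = 3.04 μm.
Area A = 2.24×10⁻³ m².
(b) P = σAT⁴ = 5.670×10⁻⁸×2.24×10⁻³×(953.4)⁴ = 105 W.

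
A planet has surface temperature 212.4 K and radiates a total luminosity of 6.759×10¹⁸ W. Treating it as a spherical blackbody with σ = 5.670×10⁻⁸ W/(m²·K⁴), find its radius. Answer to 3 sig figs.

R ≈ 6.83×10⁷ m

L = 4πR²σT⁴ ⇒ R = √(L/(4πσT⁴)).
σT⁴ = 115.399 W/m², so R = √(6.759×10¹⁸/(4π×115.399)) = 6.83×10⁷ m.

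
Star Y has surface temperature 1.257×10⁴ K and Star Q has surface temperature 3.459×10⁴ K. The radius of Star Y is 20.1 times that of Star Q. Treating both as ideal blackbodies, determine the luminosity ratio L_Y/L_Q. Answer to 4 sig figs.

L_Y/L_Q ≈ 7.046

L ∝ R²T⁴, so L_Y/L_Q = (R_Y/R_Q)²(T_Y/T_Q)⁴ = (20.1)² × (1.257×10⁴/3.459×10⁴)⁴ = 404.01 × 0.0174397 = 7.046.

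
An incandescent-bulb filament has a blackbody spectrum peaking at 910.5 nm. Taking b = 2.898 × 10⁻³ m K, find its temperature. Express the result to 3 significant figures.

Wien's law gives T = b/λ_max = (2.898×10⁻³ m·K)/(9.105×10⁻⁷ m) = 3.18×10³ K.

T ≈ 3.18×10³ K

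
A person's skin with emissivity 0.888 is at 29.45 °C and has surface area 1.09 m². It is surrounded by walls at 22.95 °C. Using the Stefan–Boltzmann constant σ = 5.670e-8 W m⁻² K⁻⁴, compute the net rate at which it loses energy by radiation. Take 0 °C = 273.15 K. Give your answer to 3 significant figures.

T = 29.45 °C + 273.15 = 302.60 K.
Surroundings: T = 22.95 °C + 273.15 = 296.10 K.
Area A = 1.09 m².
Net radiated power P_net = εσA(T⁴ − T₀⁴) = 0.888×5.670×10⁻⁸×1.09×(302.60⁴ − 296.10⁴).
T⁴ − T₀⁴ = 8.38447×10⁹ − 7.68694×10⁹ = 6.97530×10⁸ K⁴, so P_net = 38.3 W.

Net loss ≈ 38.3 W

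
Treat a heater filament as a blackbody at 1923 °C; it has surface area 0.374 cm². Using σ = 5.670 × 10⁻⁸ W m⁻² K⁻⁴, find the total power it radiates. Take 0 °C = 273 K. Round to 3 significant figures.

T = 1923 °C + 273 = 2196 K.
Area A = 0.374 cm² = 3.74×10⁻⁵ m².
P = σAT⁴ = 5.670×10⁻⁸ × 3.74×10⁻⁵ × (2196)⁴ = 49.3 W.

P ≈ 49.3 W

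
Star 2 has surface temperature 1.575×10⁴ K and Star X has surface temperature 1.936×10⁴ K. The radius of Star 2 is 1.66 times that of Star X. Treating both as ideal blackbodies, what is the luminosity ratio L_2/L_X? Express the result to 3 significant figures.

L_2/L_X ≈ 1.21

L ∝ R²T⁴, so L_2/L_X = (R_2/R_X)²(T_2/T_X)⁴ = (1.66)² × (1.575×10⁴/1.936×10⁴)⁴ = 2.7556 × 0.438027 = 1.21.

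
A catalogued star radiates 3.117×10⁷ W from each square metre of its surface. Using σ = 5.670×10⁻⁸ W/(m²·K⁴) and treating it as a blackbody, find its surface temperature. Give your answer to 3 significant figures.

I = σT⁴, so T = (I/σ)^(1/4) = (3.117×10⁷/(5.670×10⁻⁸))^(1/4) = 4.84×10³ K.

T ≈ 4.84×10³ K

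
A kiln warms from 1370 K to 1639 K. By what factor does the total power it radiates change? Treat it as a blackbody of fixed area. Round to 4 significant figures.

P₂/P₁ ≈ 2.048

P ∝ T⁴, so P₂/P₁ = (T₂/T₁)⁴ = (1639/1370)⁴ = (1.19635)⁴ = 2.048.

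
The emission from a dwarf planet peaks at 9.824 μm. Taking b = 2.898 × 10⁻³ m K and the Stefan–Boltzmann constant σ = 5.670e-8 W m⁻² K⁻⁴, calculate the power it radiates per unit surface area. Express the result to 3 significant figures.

Wien's law: T = b/λ_max = 2.898×10⁻³/9.824×10⁻⁶ = 294.992 K.
Then I = σT⁴ = 5.670×10⁻⁸×(294.992)⁴ = 429 W/m².

I ≈ 429 W/m²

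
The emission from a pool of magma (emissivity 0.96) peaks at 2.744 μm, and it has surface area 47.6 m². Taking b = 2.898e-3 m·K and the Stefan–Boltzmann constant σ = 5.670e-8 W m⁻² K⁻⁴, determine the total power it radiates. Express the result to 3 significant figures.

Wien's law: T = b/λ_max = 2.898×10⁻³/2.744×10⁻⁶ = 1056.12 K.
Area A = 47.6 m².
Then P = εσAT⁴ = 0.96×5.670×10⁻⁸×47.6×(1056.12)⁴ = 3.22×10⁶ W.

P ≈ 3.22×10⁶ W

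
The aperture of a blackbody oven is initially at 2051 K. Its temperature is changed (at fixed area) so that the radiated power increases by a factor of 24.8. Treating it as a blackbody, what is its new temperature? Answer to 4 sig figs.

T₂ ≈ 4577 K

P ∝ T⁴, so T₂/T₁ = (P₂/P₁)^(1/4) = (24.8)^(1/4) = 2.23158.
T₂ = 2051 × 2.23158 = 4577 K.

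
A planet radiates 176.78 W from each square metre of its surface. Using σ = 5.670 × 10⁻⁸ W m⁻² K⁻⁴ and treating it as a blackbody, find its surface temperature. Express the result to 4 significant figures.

T ≈ 236.3 K

I = σT⁴, so T = (I/σ)^(1/4) = (176.78/(5.670×10⁻⁸))^(1/4) = 236.3 K.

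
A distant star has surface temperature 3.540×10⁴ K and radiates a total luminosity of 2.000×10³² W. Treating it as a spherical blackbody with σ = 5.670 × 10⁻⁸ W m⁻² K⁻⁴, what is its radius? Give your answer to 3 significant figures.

L = 4πR²σT⁴ ⇒ R = √(L/(4πσT⁴)).
σT⁴ = 8.90422×10¹⁰ W/m², so R = √(2.000×10³²/(4π×8.90422×10¹⁰)) = 1.34×10¹⁰ m.

R ≈ 1.34×10¹⁰ m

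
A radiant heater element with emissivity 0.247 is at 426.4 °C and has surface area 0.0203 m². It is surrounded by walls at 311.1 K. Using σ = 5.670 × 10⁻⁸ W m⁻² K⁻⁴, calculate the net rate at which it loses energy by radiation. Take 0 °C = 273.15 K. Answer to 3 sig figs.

T = 426.4 °C + 273.15 = 699.55 K.
Area A = 0.0203 m².
Net radiated power P_net = εσA(T⁴ − T₀⁴) = 0.247×5.670×10⁻⁸×0.0203×(699.55⁴ − 311.1⁴).
T⁴ − T₀⁴ = 2.39483×10¹¹ − 9.36699×10⁹ = 2.30116×10¹¹ K⁴, so P_net = 65.4 W.

Net loss ≈ 65.4 W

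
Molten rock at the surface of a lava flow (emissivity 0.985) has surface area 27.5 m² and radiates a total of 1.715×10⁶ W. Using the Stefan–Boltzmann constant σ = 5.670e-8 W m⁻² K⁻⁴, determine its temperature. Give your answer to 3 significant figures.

Area A = 27.5 m².
P = εσAT⁴ ⇒ T = (P/(εσA))^(1/4) = (1.715×10⁶/(0.985×5.670×10⁻⁸×27.5))^(1/4) = 1.03×10³ K.

T ≈ 1.03×10³ K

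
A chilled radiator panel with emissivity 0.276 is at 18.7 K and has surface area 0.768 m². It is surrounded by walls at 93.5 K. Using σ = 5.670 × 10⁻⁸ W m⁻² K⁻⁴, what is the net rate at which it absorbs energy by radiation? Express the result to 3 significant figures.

Net gain ≈ 0.917 W

Area A = 0.768 m².
Net radiated power P_net = εσA(T⁴ − T₀⁴) = 0.276×5.670×10⁻⁸×0.768×(18.7⁴ − 93.5⁴).
T⁴ − T₀⁴ = 1.22283×10⁵ − 7.64269×10⁷ = -7.63046×10⁷ K⁴, so P_net = -0.917 W — negative, meaning a net gain of 0.917 W.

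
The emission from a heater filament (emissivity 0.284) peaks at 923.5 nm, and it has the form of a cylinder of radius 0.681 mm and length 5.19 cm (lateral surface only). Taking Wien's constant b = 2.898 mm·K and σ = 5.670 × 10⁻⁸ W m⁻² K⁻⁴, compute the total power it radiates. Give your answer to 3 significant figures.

Wien's law: T = b/λ_max = 2.898×10⁻³/9.235×10⁻⁷ = 3138.06 K.
Lateral area A = 2πrL = 2π×6.81×10⁻⁴×0.0519 = 2.22072×10⁻⁴ m².
Then P = εσAT⁴ = 0.284×5.670×10⁻⁸×2.22072×10⁻⁴×(3138.06)⁴ = 347 W.

P ≈ 347 W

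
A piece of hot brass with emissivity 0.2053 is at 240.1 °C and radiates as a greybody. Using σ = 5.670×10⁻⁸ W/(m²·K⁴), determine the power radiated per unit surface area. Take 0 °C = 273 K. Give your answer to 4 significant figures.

T = 240.1 °C + 273 = 513.1 K.
Stefan–Boltzmann: I = εσT⁴ = 0.2053 × 5.670×10⁻⁸ × (513.1)⁴ = 806.8 W/m².

I ≈ 806.8 W/m²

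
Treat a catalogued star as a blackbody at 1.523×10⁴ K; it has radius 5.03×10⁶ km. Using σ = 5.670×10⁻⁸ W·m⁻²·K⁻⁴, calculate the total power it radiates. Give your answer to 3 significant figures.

P ≈ 9.70×10²⁹ W

Surface area A = 4πR² = 4π(5.03×10⁹ m)² = 3.17940×10²⁰ m².
P = σAT⁴ = 5.670×10⁻⁸ × 3.17940×10²⁰ × (1.523×10⁴)⁴ = 9.70×10²⁹ W.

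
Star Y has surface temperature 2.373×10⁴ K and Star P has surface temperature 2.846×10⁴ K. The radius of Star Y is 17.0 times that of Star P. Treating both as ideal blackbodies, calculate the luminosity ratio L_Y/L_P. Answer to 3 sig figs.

L_Y/L_P ≈ 140

L ∝ R²T⁴, so L_Y/L_P = (R_Y/R_P)²(T_Y/T_P)⁴ = (17.0)² × (2.373×10⁴/2.846×10⁴)⁴ = 289 × 0.483338 = 140.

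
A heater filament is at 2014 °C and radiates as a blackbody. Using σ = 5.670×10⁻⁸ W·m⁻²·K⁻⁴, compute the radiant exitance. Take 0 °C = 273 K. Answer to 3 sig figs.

T = 2014 °C + 273 = 2287 K.
Stefan–Boltzmann: I = σT⁴ = 5.670×10⁻⁸ × (2287)⁴ = 1.55×10⁶ W/m².

I ≈ 1.55×10⁶ W/m²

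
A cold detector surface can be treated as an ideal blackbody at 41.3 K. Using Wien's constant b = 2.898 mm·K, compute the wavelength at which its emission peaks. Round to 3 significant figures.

Wien's displacement law: λ_max = b/T = (2.898×10⁻³ m·K)/(41.3 K) = 7.017×10⁻⁵ m.
That is 70.2 μm, in the infrared range.

λ_max ≈ 70.2 μm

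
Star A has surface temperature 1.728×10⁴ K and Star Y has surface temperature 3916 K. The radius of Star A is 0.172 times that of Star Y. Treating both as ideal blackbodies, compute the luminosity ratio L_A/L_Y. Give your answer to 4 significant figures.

L ∝ R²T⁴, so L_A/L_Y = (R_A/R_Y)²(T_A/T_Y)⁴ = (0.172)² × (1.728×10⁴/3916)⁴ = 0.029584 × 379.144 = 11.22.

L_A/L_Y ≈ 11.22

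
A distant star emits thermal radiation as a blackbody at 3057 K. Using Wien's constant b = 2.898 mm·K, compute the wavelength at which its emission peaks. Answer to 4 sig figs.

Wien's displacement law: λ_max = b/T = (2.898×10⁻³ m·K)/(3057 K) = 9.4799×10⁻⁷ m.
That is 948.0 nm, in the infrared range.

λ_max ≈ 948.0 nm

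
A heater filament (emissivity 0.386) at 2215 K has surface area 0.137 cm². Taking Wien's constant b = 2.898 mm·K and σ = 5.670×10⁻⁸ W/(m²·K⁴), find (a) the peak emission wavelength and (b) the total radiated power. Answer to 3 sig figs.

λ_max ≈ 1.31×10³ nm; P ≈ 7.22 W

(a) λ_max = b/T = 2.898×10⁻³/2215 = 1.308×10⁻⁶ m = 1.31×10³ nm.
Area A = 0.137 cm² = 1.37×10⁻⁵ m².
(b) P = εσAT⁴ = 0.386×5.670×10⁻⁸×1.37×10⁻⁵×(2215)⁴ = 7.22 W.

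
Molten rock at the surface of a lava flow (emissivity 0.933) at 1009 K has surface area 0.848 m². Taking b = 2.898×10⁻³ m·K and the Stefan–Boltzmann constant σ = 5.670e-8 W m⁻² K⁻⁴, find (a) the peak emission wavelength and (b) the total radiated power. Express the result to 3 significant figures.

(a) λ_max = b/T = 2.898×10⁻³/1009 = 2.872×10⁻⁶ m = 2.87 μm.
Area A = 0.848 m².
(b) P = εσAT⁴ = 0.933×5.670×10⁻⁸×0.848×(1009)⁴ = 4.65×10⁴ W.

λ_max ≈ 2.87 μm; P ≈ 4.65×10⁴ W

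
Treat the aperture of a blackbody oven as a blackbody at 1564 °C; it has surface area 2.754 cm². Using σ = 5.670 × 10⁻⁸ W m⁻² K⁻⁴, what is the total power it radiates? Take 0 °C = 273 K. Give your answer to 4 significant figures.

T = 1564 °C + 273 = 1837 K.
Area A = 2.754 cm² = 2.754×10⁻⁴ m².
P = σAT⁴ = 5.670×10⁻⁸ × 2.754×10⁻⁴ × (1837)⁴ = 177.8 W.

P ≈ 177.8 W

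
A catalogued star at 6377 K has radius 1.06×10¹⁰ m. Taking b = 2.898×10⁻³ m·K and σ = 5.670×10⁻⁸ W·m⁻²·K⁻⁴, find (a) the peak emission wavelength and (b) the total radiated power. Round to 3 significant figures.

λ_max ≈ 454 nm; P ≈ 1.32×10²⁹ W

(a) λ_max = b/T = 2.898×10⁻³/6377 = 4.544×10⁻⁷ m = 454 nm.
Surface area A = 4πR² = 4π(1.06×10¹⁰ m)² = 1.41196×10²¹ m².
(b) P = σAT⁴ = 5.670×10⁻⁸×1.41196×10²¹×(6377)⁴ = 1.32×10²⁹ W.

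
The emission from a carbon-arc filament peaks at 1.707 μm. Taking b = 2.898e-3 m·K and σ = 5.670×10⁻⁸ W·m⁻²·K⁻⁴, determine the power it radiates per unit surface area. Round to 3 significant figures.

I ≈ 4.71×10⁵ W/m²

Wien's law: T = b/λ_max = 2.898×10⁻³/1.707×10⁻⁶ = 1697.72 K.
Then I = σT⁴ = 5.670×10⁻⁸×(1697.72)⁴ = 4.71×10⁵ W/m².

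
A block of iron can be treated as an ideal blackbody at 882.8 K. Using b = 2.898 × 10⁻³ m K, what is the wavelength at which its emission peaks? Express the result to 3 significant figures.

Wien's displacement law: λ_max = b/T = (2.898×10⁻³ m·K)/(882.8 K) = 3.283×10⁻⁶ m.
That is 3.28 μm, in the infrared range.

λ_max ≈ 3.28 μm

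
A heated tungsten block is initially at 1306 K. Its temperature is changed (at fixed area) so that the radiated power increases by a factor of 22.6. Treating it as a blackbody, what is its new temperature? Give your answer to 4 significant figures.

P ∝ T⁴, so T₂/T₁ = (P₂/P₁)^(1/4) = (22.6)^(1/4) = 2.18035.
T₂ = 1306 × 2.18035 = 2848 K.

T₂ ≈ 2848 K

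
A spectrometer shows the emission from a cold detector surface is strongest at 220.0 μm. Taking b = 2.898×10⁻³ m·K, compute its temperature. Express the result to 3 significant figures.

T ≈ 13.2 K

Wien's law gives T = b/λ_max = (2.898×10⁻³ m·K)/(2.200×10⁻⁴ m) = 13.2 K.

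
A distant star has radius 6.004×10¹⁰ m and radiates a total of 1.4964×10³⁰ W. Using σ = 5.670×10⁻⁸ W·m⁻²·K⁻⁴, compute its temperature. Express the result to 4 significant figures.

Surface area A = 4πR² = 4π(6.004×10¹⁰ m)² = 4.52993×10²² m².
P = σAT⁴ ⇒ T = (P/(σA))^(1/4) = (1.4964×10³⁰/(5.670×10⁻⁸×4.52993×10²²))^(1/4) = 4913 K.

T ≈ 4913 K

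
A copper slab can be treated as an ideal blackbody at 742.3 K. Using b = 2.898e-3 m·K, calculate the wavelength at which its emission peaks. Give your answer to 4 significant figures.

Wien's displacement law: λ_max = b/T = (2.898×10⁻³ m·K)/(742.3 K) = 3.9041×10⁻⁶ m.
That is 3.904 μm, in the infrared range.

λ_max ≈ 3.904 μm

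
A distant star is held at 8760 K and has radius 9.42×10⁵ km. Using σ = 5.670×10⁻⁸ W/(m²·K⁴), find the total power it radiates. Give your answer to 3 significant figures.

Surface area A = 4πR² = 4π(9.42×10⁸ m)² = 1.11509×10¹⁹ m².
P = σAT⁴ = 5.670×10⁻⁸ × 1.11509×10¹⁹ × (8760)⁴ = 3.72×10²⁷ W.

P ≈ 3.72×10²⁷ W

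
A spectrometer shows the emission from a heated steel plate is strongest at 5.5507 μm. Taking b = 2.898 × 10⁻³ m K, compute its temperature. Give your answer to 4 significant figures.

T ≈ 522.1 K

Wien's law gives T = b/λ_max = (2.898×10⁻³ m·K)/(5.5507×10⁻⁶ m) = 522.1 K.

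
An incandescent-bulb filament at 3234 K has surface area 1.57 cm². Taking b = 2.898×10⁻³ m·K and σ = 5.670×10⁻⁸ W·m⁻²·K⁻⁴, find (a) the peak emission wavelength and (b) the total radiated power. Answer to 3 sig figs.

λ_max ≈ 896 nm; P ≈ 974 W

(a) λ_max = b/T = 2.898×10⁻³/3234 = 8.961×10⁻⁷ m = 896 nm.
Area A = 1.57 cm² = 1.57×10⁻⁴ m².
(b) P = σAT⁴ = 5.670×10⁻⁸×1.57×10⁻⁴×(3234)⁴ = 974 W.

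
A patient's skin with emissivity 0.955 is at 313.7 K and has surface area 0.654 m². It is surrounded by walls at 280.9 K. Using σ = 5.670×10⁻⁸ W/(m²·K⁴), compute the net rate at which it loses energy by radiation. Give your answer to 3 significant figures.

Area A = 0.654 m².
Net radiated power P_net = εσA(T⁴ − T₀⁴) = 0.955×5.670×10⁻⁸×0.654×(313.7⁴ − 280.9⁴).
T⁴ − T₀⁴ = 9.68407×10⁹ − 6.22597×10⁹ = 3.45810×10⁹ K⁴, so P_net = 122 W.

Net loss ≈ 122 W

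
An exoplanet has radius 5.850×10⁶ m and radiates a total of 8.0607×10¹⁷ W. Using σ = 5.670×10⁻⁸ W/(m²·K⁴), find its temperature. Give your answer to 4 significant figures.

T ≈ 426.4 K

Surface area A = 4πR² = 4π(5.850×10⁶ m)² = 4.30053×10¹⁴ m².
P = σAT⁴ ⇒ T = (P/(σA))^(1/4) = (8.0607×10¹⁷/(5.670×10⁻⁸×4.30053×10¹⁴))^(1/4) = 426.4 K.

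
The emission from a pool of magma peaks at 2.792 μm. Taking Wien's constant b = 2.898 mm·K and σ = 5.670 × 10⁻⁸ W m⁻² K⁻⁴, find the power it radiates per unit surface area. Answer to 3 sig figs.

Wien's law: T = b/λ_max = 2.898×10⁻³/2.792×10⁻⁶ = 1037.97 K.
Then I = σT⁴ = 5.670×10⁻⁸×(1037.97)⁴ = 6.58×10⁴ W/m².

I ≈ 6.58×10⁴ W/m²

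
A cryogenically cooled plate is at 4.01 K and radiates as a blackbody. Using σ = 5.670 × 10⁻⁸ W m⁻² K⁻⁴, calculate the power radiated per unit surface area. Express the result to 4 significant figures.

Stefan–Boltzmann: I = σT⁴ = 5.670×10⁻⁸ × (4.01)⁴ = 1.466×10⁻⁵ W/m².

I ≈ 1.466×10⁻⁵ W/m²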